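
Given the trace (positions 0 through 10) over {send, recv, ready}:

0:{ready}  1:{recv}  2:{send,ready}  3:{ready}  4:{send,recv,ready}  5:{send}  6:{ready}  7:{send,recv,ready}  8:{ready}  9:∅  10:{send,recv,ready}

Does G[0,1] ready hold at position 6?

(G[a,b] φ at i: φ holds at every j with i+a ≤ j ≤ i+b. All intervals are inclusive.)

True

Check ready at every j in [6,7]:
  j=6: true
  j=7: true
All positions satisfy it → formula holds.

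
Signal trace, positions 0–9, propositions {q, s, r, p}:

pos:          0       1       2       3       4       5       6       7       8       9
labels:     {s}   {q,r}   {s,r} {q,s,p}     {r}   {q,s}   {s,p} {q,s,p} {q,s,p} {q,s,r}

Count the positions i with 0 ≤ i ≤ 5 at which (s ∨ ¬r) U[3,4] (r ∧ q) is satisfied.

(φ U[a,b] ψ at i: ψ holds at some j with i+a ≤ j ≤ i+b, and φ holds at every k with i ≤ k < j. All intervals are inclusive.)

Evaluate at each i in [0,5]:
  i=0: ✗ (no rhs in [3,4])
  i=1: ✗ (no rhs in [4,5])
  i=2: ✗ (no rhs in [5,6])
  i=3: ✗ (no rhs in [6,7])
  i=4: ✗ (no rhs in [7,8])
  i=5: ✓ (rhs at j=9; lhs holds on [5,8])
Positions where it holds: {5} → 1.

1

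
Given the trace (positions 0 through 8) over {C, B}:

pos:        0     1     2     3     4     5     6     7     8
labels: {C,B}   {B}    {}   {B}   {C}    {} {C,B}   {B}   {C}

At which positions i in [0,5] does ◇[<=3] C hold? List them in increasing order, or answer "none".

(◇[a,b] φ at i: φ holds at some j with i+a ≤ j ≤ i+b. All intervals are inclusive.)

Evaluate at each i in [0,5]:
  i=0: ✓ (witness j=0)
  i=1: ✓ (witness j=4)
  i=2: ✓ (witness j=4)
  i=3: ✓ (witness j=4)
  i=4: ✓ (witness j=4)
  i=5: ✓ (witness j=6)

0, 1, 2, 3, 4, 5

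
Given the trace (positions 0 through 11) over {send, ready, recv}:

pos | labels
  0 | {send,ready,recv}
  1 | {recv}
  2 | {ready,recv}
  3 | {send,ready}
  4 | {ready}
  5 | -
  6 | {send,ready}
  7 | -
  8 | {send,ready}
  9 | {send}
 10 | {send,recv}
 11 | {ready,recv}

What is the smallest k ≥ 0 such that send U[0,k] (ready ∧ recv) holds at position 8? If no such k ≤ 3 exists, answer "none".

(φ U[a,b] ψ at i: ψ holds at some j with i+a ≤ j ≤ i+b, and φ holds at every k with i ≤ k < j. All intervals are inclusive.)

3

Need earliest j ≥ 8 with (ready ∧ recv), and send at every k in [8,j-1].
  j=8: rhs fails.
  j=9: rhs fails.
  j=10: rhs fails.
  j=11: rhs holds; lhs holds on [8,10]. k = 3.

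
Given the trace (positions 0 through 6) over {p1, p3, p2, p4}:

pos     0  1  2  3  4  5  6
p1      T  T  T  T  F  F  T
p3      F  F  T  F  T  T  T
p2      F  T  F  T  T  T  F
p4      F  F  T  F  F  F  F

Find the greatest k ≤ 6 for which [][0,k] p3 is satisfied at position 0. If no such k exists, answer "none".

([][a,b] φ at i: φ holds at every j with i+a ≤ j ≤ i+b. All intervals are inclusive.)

p3 must hold from j=0 onward; find where it first fails.
  j=0: fails → no k works.

none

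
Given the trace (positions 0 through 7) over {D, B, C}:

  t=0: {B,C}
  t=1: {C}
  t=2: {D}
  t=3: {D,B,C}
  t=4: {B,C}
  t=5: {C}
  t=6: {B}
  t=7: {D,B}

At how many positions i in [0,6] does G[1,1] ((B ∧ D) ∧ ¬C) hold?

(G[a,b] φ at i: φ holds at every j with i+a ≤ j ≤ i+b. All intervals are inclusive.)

Evaluate at each i in [0,6]:
  i=0: ✗ (fails at j=1)
  i=1: ✗ (fails at j=2)
  i=2: ✗ (fails at j=3)
  i=3: ✗ (fails at j=4)
  i=4: ✗ (fails at j=5)
  i=5: ✗ (fails at j=6)
  i=6: ✓ (all of [7,7])
Positions where it holds: {6} → 1.

1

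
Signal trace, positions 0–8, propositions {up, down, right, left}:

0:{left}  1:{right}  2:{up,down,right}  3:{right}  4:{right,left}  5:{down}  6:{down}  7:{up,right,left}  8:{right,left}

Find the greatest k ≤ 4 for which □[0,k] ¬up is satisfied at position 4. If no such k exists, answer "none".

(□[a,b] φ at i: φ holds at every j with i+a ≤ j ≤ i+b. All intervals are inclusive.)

¬up must hold from j=4 onward; find where it first fails.
  j=4: holds
  j=5: holds
  j=6: holds
  j=7: fails
Holds on [4,6], so largest k = 2.

2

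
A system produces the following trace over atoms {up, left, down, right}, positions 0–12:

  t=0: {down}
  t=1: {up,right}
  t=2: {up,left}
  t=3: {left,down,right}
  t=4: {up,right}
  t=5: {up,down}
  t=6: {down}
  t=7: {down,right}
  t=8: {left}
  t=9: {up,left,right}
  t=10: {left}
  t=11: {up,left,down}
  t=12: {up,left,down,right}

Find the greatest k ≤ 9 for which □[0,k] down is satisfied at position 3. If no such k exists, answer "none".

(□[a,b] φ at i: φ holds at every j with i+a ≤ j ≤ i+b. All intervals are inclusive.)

0

down must hold from j=3 onward; find where it first fails.
  j=3: holds
  j=4: fails
Holds on [3,3], so largest k = 0.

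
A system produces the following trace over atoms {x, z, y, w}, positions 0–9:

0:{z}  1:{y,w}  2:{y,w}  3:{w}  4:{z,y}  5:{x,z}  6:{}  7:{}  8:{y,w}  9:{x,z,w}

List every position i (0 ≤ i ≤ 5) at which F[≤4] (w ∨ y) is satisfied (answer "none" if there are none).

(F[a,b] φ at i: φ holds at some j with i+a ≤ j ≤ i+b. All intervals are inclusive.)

Evaluate at each i in [0,5]:
  i=0: ✓ (witness j=1)
  i=1: ✓ (witness j=1)
  i=2: ✓ (witness j=2)
  i=3: ✓ (witness j=3)
  i=4: ✓ (witness j=4)
  i=5: ✓ (witness j=8)

0, 1, 2, 3, 4, 5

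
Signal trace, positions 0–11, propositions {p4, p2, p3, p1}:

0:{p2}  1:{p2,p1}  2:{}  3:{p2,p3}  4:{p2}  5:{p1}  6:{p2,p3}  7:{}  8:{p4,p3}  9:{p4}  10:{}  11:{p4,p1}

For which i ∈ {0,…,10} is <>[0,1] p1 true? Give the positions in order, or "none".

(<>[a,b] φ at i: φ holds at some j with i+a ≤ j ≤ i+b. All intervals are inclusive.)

Evaluate at each i in [0,10]:
  i=0: ✓ (witness j=1)
  i=1: ✓ (witness j=1)
  i=2: ✗ (none in [2,3])
  i=3: ✗ (none in [3,4])
  i=4: ✓ (witness j=5)
  i=5: ✓ (witness j=5)
  i=6: ✗ (none in [6,7])
  i=7: ✗ (none in [7,8])
  i=8: ✗ (none in [8,9])
  i=9: ✗ (none in [9,10])
  i=10: ✓ (witness j=11)

0, 1, 4, 5, 10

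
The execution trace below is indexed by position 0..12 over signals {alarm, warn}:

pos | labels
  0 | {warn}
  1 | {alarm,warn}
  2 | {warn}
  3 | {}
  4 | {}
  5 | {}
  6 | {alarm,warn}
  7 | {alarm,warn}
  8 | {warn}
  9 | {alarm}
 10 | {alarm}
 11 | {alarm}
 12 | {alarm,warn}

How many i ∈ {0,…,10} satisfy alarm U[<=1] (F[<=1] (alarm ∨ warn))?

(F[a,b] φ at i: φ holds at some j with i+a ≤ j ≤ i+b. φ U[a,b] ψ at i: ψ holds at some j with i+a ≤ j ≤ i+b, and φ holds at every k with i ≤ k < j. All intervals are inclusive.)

9

Evaluate at each i in [0,10]:
  i=0: ✓ (rhs at j=0)
  i=1: ✓ (rhs at j=1)
  i=2: ✓ (rhs at j=2)
  i=3: ✗ (no rhs in [3,4])
  i=4: ✗ (lhs fails at k=4 before rhs at j=5)
  i=5: ✓ (rhs at j=5)
  i=6: ✓ (rhs at j=6)
  i=7: ✓ (rhs at j=7)
  i=8: ✓ (rhs at j=8)
  i=9: ✓ (rhs at j=9)
  i=10: ✓ (rhs at j=10)
Positions where it holds: {0, 1, 2, 5, 6, 7, 8, 9, 10} → 9.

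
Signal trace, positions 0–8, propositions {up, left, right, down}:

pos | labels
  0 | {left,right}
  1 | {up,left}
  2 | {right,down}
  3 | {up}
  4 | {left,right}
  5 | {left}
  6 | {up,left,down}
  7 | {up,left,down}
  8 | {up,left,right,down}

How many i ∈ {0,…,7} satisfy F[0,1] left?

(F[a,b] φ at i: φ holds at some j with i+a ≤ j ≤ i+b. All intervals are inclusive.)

Evaluate at each i in [0,7]:
  i=0: ✓ (witness j=0)
  i=1: ✓ (witness j=1)
  i=2: ✗ (none in [2,3])
  i=3: ✓ (witness j=4)
  i=4: ✓ (witness j=4)
  i=5: ✓ (witness j=5)
  i=6: ✓ (witness j=6)
  i=7: ✓ (witness j=7)
Positions where it holds: {0, 1, 3, 4, 5, 6, 7} → 7.

7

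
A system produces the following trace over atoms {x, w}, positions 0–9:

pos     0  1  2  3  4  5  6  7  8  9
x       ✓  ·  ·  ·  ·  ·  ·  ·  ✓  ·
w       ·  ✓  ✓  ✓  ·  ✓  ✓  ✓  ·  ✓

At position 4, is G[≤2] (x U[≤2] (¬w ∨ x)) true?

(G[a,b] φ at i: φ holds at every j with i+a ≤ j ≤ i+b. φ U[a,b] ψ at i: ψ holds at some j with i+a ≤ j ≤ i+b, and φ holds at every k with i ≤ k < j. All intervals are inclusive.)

Check (x U[≤2] (¬w ∨ x)) at every j in [4,6]:
  j=4: holds
  j=5: fails
  j=6: fails
Fails at j=5 → formula fails.

No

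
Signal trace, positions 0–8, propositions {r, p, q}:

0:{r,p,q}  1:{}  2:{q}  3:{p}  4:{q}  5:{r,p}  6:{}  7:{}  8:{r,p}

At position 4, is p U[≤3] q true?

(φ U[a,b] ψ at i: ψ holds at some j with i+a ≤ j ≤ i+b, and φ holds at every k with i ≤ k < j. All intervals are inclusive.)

Need some j in [4,7] with q, and p at every k in [4,j-1].
  j=4: q holds; no prefix to check → satisfied.

True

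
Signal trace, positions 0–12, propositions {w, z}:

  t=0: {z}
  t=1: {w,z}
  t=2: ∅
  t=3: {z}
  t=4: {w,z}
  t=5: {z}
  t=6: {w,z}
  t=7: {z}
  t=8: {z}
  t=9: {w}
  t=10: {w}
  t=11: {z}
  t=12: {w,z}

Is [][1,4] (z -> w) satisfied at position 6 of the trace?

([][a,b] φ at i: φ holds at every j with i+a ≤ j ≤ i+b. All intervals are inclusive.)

False

Check (z -> w) at every j in [7,10]:
  j=7: antecedent true; consequent false → ✗
  j=8: antecedent true; consequent false → ✗
  j=9: antecedent false → ✓
  j=10: antecedent false → ✓
Fails at j=7 → formula fails.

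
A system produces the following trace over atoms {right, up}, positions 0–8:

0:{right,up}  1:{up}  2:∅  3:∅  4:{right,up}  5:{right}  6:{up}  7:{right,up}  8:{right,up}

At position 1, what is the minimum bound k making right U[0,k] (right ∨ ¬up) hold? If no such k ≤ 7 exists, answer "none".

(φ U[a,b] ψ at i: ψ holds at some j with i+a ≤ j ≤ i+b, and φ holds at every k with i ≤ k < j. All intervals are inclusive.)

none

Need earliest j ≥ 1 with (right ∨ ¬up), and right at every k in [1,j-1].
  j=1: rhs fails.
  j=2: rhs holds but lhs fails at k=1.
  j=3: rhs holds but lhs fails at k=1.
  j=4: rhs holds but lhs fails at k=1.
  j=5: rhs holds but lhs fails at k=1.
  j=6: rhs fails.
  j=7: rhs holds but lhs fails at k=1.
  j=8: rhs holds but lhs fails at k=1.
No witness within the range → none.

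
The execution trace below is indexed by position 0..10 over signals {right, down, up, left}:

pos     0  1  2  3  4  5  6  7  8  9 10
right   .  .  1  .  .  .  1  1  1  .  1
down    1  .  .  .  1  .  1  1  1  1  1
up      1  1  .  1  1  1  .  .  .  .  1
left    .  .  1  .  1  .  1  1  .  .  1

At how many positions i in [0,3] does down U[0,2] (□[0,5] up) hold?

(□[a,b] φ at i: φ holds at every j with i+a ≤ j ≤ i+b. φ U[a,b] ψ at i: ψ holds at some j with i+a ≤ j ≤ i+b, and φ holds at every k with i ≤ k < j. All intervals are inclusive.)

Evaluate at each i in [0,3]:
  i=0: ✗ (no rhs in [0,2])
  i=1: ✗ (no rhs in [1,3])
  i=2: ✗ (no rhs in [2,4])
  i=3: ✗ (no rhs in [3,5])
Positions where it holds: {} → 0.

0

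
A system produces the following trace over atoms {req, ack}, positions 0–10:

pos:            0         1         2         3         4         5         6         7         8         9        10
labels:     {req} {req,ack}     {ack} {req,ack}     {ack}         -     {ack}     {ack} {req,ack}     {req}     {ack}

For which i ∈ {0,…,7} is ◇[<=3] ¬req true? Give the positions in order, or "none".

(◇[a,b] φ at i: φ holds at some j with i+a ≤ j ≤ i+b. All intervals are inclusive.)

Evaluate at each i in [0,7]:
  i=0: ✓ (witness j=2)
  i=1: ✓ (witness j=2)
  i=2: ✓ (witness j=2)
  i=3: ✓ (witness j=4)
  i=4: ✓ (witness j=4)
  i=5: ✓ (witness j=5)
  i=6: ✓ (witness j=6)
  i=7: ✓ (witness j=7)

0, 1, 2, 3, 4, 5, 6, 7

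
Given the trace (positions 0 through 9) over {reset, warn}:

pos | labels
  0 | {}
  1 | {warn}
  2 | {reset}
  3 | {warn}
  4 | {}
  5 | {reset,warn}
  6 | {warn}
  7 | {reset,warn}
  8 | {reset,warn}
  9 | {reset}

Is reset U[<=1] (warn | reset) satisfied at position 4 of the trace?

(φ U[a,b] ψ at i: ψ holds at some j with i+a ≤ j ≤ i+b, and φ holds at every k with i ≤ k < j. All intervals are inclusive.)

Need some j in [4,5] with (warn | reset), and reset at every k in [4,j-1].
  j=4: (warn | reset) false.
  j=5: (warn | reset) holds, but reset fails at k=4 → not this j.
No j in the window works → until fails.

False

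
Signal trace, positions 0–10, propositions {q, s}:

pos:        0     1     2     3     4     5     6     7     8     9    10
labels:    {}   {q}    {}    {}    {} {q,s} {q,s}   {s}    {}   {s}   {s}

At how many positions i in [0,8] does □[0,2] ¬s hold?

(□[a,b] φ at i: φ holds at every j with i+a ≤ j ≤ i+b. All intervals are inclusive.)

3

Evaluate at each i in [0,8]:
  i=0: ✓ (all of [0,2])
  i=1: ✓ (all of [1,3])
  i=2: ✓ (all of [2,4])
  i=3: ✗ (fails at j=5)
  i=4: ✗ (fails at j=5)
  i=5: ✗ (fails at j=5)
  i=6: ✗ (fails at j=6)
  i=7: ✗ (fails at j=7)
  i=8: ✗ (fails at j=9)
Positions where it holds: {0, 1, 2} → 3.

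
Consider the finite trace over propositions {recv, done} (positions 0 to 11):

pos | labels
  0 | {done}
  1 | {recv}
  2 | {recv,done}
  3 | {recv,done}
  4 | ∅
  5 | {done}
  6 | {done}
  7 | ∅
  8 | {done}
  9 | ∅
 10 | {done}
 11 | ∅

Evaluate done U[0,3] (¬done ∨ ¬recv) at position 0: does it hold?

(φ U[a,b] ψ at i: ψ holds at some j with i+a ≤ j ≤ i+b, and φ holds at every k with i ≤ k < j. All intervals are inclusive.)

Need some j in [0,3] with (¬done ∨ ¬recv), and done at every k in [0,j-1].
  j=0: (¬done ∨ ¬recv) holds; no prefix to check → satisfied.

True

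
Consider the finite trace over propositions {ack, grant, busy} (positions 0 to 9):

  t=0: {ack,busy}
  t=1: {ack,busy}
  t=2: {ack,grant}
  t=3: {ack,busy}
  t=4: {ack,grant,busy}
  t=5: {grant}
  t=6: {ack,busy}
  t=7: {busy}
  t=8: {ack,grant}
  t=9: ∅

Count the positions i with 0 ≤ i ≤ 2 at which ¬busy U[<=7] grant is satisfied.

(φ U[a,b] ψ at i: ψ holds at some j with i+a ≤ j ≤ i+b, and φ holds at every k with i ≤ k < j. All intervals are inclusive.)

Evaluate at each i in [0,2]:
  i=0: ✗ (lhs fails at k=0 before rhs at j=2)
  i=1: ✗ (lhs fails at k=1 before rhs at j=2)
  i=2: ✓ (rhs at j=2)
Positions where it holds: {2} → 1.

1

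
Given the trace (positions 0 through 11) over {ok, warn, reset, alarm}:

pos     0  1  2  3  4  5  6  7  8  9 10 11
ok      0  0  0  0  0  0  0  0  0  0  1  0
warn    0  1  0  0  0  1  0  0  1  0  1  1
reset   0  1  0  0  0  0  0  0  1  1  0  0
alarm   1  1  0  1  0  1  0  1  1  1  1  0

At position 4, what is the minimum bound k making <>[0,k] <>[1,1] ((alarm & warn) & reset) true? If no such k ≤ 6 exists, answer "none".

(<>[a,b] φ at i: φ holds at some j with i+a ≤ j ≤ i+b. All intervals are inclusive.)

3

Scan j = 4,5,… for <>[1,1] ((alarm & warn) & reset):
  j=4: fails
  j=5: fails
  j=6: fails
  j=7: holds
First hit at j=7, so smallest k = 7-4 = 3.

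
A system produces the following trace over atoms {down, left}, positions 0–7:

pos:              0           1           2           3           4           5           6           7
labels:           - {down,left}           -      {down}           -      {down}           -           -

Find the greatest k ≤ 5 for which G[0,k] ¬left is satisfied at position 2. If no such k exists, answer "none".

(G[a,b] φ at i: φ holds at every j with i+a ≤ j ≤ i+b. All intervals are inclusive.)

5

¬left must hold from j=2 onward; find where it first fails.
  j=2: holds
  j=3: holds
  j=4: holds
  j=5: holds
  j=6: holds
  j=7: holds
Holds through j=7; largest k = 5.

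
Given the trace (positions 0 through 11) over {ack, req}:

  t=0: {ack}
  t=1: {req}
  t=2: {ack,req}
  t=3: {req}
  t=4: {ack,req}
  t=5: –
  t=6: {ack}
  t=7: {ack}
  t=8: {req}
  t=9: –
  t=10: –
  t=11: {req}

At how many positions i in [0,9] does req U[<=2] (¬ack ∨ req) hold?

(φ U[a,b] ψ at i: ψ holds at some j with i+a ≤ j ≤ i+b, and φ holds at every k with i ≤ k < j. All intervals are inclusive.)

Evaluate at each i in [0,9]:
  i=0: ✗ (lhs fails at k=0 before rhs at j=1)
  i=1: ✓ (rhs at j=1)
  i=2: ✓ (rhs at j=2)
  i=3: ✓ (rhs at j=3)
  i=4: ✓ (rhs at j=4)
  i=5: ✓ (rhs at j=5)
  i=6: ✗ (lhs fails at k=6 before rhs at j=8)
  i=7: ✗ (lhs fails at k=7 before rhs at j=8)
  i=8: ✓ (rhs at j=8)
  i=9: ✓ (rhs at j=9)
Positions where it holds: {1, 2, 3, 4, 5, 8, 9} → 7.

7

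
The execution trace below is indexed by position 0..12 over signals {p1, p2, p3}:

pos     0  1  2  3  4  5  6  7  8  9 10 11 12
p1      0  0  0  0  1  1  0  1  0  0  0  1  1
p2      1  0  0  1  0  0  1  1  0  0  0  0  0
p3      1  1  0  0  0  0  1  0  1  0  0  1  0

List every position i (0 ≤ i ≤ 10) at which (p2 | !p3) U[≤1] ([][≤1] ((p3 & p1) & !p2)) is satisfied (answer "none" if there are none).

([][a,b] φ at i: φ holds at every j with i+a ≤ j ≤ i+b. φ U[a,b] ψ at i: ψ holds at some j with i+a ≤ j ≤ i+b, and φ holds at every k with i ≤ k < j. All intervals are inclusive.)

Evaluate at each i in [0,10]:
  i=0: ✗ (no rhs in [0,1])
  i=1: ✗ (no rhs in [1,2])
  i=2: ✗ (no rhs in [2,3])
  i=3: ✗ (no rhs in [3,4])
  i=4: ✗ (no rhs in [4,5])
  i=5: ✗ (no rhs in [5,6])
  i=6: ✗ (no rhs in [6,7])
  i=7: ✗ (no rhs in [7,8])
  i=8: ✗ (no rhs in [8,9])
  i=9: ✗ (no rhs in [9,10])
  i=10: ✗ (no rhs in [10,11])

none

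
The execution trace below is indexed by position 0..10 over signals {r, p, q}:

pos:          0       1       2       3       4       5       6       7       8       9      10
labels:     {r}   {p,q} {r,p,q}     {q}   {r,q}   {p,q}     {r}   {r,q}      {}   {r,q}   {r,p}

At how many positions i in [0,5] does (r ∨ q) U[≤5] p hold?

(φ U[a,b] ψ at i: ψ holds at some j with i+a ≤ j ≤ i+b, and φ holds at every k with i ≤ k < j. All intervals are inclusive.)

6

Evaluate at each i in [0,5]:
  i=0: ✓ (rhs at j=1; lhs holds on [0,0])
  i=1: ✓ (rhs at j=1)
  i=2: ✓ (rhs at j=2)
  i=3: ✓ (rhs at j=5; lhs holds on [3,4])
  i=4: ✓ (rhs at j=5; lhs holds on [4,4])
  i=5: ✓ (rhs at j=5)
Positions where it holds: {0, 1, 2, 3, 4, 5} → 6.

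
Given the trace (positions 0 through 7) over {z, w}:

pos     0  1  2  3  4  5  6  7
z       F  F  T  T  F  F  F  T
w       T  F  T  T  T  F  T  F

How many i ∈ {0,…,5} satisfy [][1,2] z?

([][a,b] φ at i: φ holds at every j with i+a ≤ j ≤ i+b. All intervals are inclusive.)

Evaluate at each i in [0,5]:
  i=0: ✗ (fails at j=1)
  i=1: ✓ (all of [2,3])
  i=2: ✗ (fails at j=4)
  i=3: ✗ (fails at j=4)
  i=4: ✗ (fails at j=5)
  i=5: ✗ (fails at j=6)
Positions where it holds: {1} → 1.

1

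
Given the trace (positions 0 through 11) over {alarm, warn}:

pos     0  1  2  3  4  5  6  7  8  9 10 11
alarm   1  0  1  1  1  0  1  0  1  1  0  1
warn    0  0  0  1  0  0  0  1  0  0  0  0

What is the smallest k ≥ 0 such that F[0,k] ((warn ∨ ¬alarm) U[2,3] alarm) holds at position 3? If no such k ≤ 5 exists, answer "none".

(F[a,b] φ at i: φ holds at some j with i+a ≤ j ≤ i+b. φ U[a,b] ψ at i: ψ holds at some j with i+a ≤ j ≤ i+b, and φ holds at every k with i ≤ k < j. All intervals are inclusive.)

none

Scan j = 3,4,… for ((warn ∨ ¬alarm) U[2,3] alarm):
  j=3: fails
  j=4: fails
  j=5: fails
  j=6: fails
  j=7: fails
  j=8: fails
No j in [3,8] satisfies it → none.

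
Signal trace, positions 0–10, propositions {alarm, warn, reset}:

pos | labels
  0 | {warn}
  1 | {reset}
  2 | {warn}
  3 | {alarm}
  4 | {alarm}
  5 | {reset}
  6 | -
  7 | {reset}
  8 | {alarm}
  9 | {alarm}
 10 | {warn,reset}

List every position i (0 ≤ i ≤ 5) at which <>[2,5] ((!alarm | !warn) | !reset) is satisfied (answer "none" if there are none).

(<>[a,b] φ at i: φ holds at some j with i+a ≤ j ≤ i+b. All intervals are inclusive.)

0, 1, 2, 3, 4, 5

Evaluate at each i in [0,5]:
  i=0: ✓ (witness j=2)
  i=1: ✓ (witness j=3)
  i=2: ✓ (witness j=4)
  i=3: ✓ (witness j=5)
  i=4: ✓ (witness j=6)
  i=5: ✓ (witness j=7)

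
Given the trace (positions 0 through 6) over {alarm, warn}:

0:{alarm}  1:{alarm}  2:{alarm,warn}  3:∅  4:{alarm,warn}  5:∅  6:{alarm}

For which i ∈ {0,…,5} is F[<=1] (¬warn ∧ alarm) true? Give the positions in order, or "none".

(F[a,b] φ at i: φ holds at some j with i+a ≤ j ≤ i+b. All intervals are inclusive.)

Evaluate at each i in [0,5]:
  i=0: ✓ (witness j=0)
  i=1: ✓ (witness j=1)
  i=2: ✗ (none in [2,3])
  i=3: ✗ (none in [3,4])
  i=4: ✗ (none in [4,5])
  i=5: ✓ (witness j=6)

0, 1, 5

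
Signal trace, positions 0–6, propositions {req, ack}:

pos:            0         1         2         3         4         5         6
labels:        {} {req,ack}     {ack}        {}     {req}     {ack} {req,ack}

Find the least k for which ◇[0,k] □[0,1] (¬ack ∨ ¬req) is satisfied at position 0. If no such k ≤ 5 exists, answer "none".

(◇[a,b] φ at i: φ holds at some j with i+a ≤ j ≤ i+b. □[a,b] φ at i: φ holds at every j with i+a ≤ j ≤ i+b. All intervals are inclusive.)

2

Scan j = 0,1,… for □[0,1] (¬ack ∨ ¬req):
  j=0: fails
  j=1: fails
  j=2: holds
First hit at j=2, so smallest k = 2-0 = 2.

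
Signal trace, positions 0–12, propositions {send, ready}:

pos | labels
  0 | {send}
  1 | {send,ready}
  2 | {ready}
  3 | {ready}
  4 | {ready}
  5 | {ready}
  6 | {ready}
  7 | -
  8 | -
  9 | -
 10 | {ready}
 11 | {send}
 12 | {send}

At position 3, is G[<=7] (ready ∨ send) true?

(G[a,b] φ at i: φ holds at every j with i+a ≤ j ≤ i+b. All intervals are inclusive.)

False

Check (ready ∨ send) at every j in [3,10]:
  j=3: true
  j=4: true
  j=5: true
  j=6: true
  j=7: false
  j=8: false
  j=9: false
  j=10: true
Fails at j=7 → formula fails.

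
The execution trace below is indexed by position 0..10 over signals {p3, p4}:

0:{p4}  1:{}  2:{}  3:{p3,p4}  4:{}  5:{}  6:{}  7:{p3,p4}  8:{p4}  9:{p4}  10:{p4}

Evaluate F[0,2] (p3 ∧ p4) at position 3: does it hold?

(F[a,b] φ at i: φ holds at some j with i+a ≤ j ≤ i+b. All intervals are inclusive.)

Holds

Check (p3 ∧ p4) at each j in [3,5]:
  j=3: true
  j=4: false
  j=5: false
Found at j=3 → formula holds.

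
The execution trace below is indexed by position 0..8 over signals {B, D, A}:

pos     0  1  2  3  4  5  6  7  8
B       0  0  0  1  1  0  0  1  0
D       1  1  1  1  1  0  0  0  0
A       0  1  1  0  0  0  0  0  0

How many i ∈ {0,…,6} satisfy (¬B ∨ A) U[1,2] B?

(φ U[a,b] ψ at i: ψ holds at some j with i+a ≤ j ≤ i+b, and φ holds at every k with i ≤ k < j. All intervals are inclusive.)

4

Evaluate at each i in [0,6]:
  i=0: ✗ (no rhs in [1,2])
  i=1: ✓ (rhs at j=3; lhs holds on [1,2])
  i=2: ✓ (rhs at j=3; lhs holds on [2,2])
  i=3: ✗ (lhs fails at k=3 before rhs at j=4)
  i=4: ✗ (no rhs in [5,6])
  i=5: ✓ (rhs at j=7; lhs holds on [5,6])
  i=6: ✓ (rhs at j=7; lhs holds on [6,6])
Positions where it holds: {1, 2, 5, 6} → 4.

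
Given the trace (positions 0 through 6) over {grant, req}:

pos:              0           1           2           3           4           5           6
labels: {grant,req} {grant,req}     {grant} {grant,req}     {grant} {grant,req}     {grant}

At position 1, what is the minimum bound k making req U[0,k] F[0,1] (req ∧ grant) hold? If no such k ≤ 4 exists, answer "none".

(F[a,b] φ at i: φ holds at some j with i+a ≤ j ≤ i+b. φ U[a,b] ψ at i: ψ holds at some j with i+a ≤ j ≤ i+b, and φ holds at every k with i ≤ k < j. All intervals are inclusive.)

0

Need earliest j ≥ 1 with F[0,1] (req ∧ grant), and req at every k in [1,j-1].
  j=1: rhs holds (empty prefix). k = 0.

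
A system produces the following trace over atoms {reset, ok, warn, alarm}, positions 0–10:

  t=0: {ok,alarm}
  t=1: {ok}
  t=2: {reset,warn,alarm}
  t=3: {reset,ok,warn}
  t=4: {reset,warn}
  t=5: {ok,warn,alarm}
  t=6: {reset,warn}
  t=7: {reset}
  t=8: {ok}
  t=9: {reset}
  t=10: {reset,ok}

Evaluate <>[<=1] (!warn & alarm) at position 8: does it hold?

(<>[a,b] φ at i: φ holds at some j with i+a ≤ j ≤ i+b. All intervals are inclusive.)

Does not hold

Check (!warn & alarm) at each j in [8,9]:
  j=8: false
  j=9: false
No position in the window satisfies it → formula fails.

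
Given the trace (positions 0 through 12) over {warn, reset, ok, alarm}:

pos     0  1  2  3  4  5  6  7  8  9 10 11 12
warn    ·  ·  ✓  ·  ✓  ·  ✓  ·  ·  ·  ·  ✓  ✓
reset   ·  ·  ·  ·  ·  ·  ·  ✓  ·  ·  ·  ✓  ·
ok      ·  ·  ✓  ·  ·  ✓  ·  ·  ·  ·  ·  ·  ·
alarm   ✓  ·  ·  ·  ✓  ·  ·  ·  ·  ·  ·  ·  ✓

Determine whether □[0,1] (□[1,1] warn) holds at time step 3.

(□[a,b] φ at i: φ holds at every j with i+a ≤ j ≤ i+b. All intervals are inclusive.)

No

Check □[1,1] warn at every j in [3,4]:
  j=3: holds on [4,4]
  j=4: fails at 5
Fails at j=4 → formula fails.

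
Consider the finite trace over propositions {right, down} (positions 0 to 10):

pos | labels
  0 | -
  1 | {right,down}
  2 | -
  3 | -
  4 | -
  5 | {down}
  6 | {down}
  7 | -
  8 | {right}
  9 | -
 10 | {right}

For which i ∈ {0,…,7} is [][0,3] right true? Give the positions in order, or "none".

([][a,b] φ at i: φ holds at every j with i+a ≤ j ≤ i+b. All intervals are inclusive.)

none

Evaluate at each i in [0,7]:
  i=0: ✗ (fails at j=0)
  i=1: ✗ (fails at j=2)
  i=2: ✗ (fails at j=2)
  i=3: ✗ (fails at j=3)
  i=4: ✗ (fails at j=4)
  i=5: ✗ (fails at j=5)
  i=6: ✗ (fails at j=6)
  i=7: ✗ (fails at j=7)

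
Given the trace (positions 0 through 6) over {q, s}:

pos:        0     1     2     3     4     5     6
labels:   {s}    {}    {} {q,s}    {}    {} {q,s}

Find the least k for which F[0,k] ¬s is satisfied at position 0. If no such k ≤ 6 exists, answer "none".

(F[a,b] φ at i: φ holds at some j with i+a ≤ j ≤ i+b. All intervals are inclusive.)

1

Scan j = 0,1,… for ¬s:
  j=0: fails
  j=1: holds
First hit at j=1, so smallest k = 1-0 = 1.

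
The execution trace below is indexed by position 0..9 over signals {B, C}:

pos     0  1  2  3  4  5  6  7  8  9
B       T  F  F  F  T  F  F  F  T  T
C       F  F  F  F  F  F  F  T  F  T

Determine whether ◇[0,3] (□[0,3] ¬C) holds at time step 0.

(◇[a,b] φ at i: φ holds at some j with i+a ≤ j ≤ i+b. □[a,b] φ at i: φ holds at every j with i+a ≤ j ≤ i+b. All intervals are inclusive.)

Check □[0,3] ¬C at each j in [0,3]:
  j=0: holds on [0,3]
  j=1: holds on [1,4]
  j=2: holds on [2,5]
  j=3: holds on [3,6]
Found at j=0 → formula holds.

Yes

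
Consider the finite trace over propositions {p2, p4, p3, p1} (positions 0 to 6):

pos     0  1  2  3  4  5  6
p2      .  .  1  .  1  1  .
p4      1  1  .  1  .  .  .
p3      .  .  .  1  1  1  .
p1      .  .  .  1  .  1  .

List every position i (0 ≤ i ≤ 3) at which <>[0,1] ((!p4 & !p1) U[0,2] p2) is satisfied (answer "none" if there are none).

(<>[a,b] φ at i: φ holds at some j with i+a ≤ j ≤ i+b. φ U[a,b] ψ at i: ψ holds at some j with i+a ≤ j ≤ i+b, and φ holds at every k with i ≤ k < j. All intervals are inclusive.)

Evaluate at each i in [0,3]:
  i=0: ✗ (none in [0,1])
  i=1: ✓ (witness j=2)
  i=2: ✓ (witness j=2)
  i=3: ✓ (witness j=4)

1, 2, 3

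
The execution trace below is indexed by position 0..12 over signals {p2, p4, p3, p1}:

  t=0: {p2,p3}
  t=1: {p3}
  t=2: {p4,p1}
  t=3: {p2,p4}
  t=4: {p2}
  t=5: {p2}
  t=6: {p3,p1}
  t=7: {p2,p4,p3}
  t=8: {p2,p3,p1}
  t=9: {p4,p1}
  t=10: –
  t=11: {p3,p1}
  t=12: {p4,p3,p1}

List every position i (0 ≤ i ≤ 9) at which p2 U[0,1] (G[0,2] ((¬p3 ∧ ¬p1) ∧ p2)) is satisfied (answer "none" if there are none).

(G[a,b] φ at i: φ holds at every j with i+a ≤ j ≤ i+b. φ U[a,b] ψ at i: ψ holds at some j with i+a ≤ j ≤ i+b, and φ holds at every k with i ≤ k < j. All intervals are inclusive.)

3

Evaluate at each i in [0,9]:
  i=0: ✗ (no rhs in [0,1])
  i=1: ✗ (no rhs in [1,2])
  i=2: ✗ (lhs fails at k=2 before rhs at j=3)
  i=3: ✓ (rhs at j=3)
  i=4: ✗ (no rhs in [4,5])
  i=5: ✗ (no rhs in [5,6])
  i=6: ✗ (no rhs in [6,7])
  i=7: ✗ (no rhs in [7,8])
  i=8: ✗ (no rhs in [8,9])
  i=9: ✗ (no rhs in [9,10])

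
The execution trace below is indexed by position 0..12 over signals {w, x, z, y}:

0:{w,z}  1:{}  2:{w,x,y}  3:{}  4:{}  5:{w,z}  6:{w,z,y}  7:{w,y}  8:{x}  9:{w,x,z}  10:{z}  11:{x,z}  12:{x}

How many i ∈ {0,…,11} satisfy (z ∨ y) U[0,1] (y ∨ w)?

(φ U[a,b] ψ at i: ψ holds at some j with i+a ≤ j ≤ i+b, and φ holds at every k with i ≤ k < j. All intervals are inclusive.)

Evaluate at each i in [0,11]:
  i=0: ✓ (rhs at j=0)
  i=1: ✗ (lhs fails at k=1 before rhs at j=2)
  i=2: ✓ (rhs at j=2)
  i=3: ✗ (no rhs in [3,4])
  i=4: ✗ (lhs fails at k=4 before rhs at j=5)
  i=5: ✓ (rhs at j=5)
  i=6: ✓ (rhs at j=6)
  i=7: ✓ (rhs at j=7)
  i=8: ✗ (lhs fails at k=8 before rhs at j=9)
  i=9: ✓ (rhs at j=9)
  i=10: ✗ (no rhs in [10,11])
  i=11: ✗ (no rhs in [11,12])
Positions where it holds: {0, 2, 5, 6, 7, 9} → 6.

6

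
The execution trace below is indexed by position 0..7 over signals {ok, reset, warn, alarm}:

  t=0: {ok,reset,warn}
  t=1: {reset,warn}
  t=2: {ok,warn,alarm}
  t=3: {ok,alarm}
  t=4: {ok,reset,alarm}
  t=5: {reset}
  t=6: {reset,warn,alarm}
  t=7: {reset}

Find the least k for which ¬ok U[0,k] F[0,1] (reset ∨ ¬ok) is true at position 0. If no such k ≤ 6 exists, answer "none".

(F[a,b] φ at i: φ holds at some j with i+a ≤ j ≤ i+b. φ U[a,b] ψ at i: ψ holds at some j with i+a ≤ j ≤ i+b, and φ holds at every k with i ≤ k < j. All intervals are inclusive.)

0

Need earliest j ≥ 0 with F[0,1] (reset ∨ ¬ok), and ¬ok at every k in [0,j-1].
  j=0: rhs holds (empty prefix). k = 0.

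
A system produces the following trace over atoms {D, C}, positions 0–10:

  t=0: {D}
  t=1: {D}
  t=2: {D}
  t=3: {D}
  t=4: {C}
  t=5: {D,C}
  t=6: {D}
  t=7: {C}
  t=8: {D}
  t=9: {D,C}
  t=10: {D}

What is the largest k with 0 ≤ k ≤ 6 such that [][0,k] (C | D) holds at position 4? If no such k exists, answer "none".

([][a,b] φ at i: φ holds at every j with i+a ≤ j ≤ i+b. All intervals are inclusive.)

6

(C | D) must hold from j=4 onward; find where it first fails.
  j=4: holds
  j=5: holds
  j=6: holds
  j=7: holds
  j=8: holds
  j=9: holds
  j=10: holds
Holds through j=10; largest k = 6.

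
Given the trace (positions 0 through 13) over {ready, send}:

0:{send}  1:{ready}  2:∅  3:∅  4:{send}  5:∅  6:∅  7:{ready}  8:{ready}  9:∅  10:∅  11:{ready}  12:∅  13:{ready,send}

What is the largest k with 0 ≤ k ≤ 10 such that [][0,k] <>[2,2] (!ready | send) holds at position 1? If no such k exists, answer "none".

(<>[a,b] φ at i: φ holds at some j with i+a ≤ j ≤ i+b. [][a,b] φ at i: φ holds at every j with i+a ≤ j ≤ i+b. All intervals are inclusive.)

<>[2,2] (!ready | send) must hold from j=1 onward; find where it first fails.
  j=1: holds
  j=2: holds
  j=3: holds
  j=4: holds
  j=5: fails
Holds on [1,4], so largest k = 3.

3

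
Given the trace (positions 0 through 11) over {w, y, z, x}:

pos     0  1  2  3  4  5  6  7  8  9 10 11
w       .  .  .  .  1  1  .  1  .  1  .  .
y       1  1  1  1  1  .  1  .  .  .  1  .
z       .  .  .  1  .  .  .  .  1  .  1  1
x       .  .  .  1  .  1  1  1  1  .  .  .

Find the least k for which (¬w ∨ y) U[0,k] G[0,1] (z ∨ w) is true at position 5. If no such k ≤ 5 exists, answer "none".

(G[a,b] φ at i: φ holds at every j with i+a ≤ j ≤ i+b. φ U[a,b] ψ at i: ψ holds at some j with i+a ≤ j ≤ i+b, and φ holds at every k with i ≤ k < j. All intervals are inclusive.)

none

Need earliest j ≥ 5 with G[0,1] (z ∨ w), and (¬w ∨ y) at every k in [5,j-1].
  j=5: rhs fails.
  j=6: rhs fails.
  j=7: rhs holds but lhs fails at k=5.
  j=8: rhs holds but lhs fails at k=5.
  j=9: rhs holds but lhs fails at k=5.
  j=10: rhs holds but lhs fails at k=5.
No witness within the range → none.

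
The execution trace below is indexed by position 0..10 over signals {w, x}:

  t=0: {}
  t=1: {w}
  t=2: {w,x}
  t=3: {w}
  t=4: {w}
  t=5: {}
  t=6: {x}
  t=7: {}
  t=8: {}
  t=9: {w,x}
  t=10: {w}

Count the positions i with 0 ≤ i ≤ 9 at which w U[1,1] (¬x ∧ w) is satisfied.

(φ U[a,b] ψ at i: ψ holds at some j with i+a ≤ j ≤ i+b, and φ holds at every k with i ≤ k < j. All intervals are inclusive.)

Evaluate at each i in [0,9]:
  i=0: ✗ (lhs fails at k=0 before rhs at j=1)
  i=1: ✗ (no rhs in [2,2])
  i=2: ✓ (rhs at j=3; lhs holds on [2,2])
  i=3: ✓ (rhs at j=4; lhs holds on [3,3])
  i=4: ✗ (no rhs in [5,5])
  i=5: ✗ (no rhs in [6,6])
  i=6: ✗ (no rhs in [7,7])
  i=7: ✗ (no rhs in [8,8])
  i=8: ✗ (no rhs in [9,9])
  i=9: ✓ (rhs at j=10; lhs holds on [9,9])
Positions where it holds: {2, 3, 9} → 3.

3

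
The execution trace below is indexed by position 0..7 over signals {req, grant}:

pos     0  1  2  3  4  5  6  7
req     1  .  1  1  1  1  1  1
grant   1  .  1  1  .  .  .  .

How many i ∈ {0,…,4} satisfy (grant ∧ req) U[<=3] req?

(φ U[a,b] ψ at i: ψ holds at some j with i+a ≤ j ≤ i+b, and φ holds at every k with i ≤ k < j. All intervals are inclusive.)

Evaluate at each i in [0,4]:
  i=0: ✓ (rhs at j=0)
  i=1: ✗ (lhs fails at k=1 before rhs at j=2)
  i=2: ✓ (rhs at j=2)
  i=3: ✓ (rhs at j=3)
  i=4: ✓ (rhs at j=4)
Positions where it holds: {0, 2, 3, 4} → 4.

4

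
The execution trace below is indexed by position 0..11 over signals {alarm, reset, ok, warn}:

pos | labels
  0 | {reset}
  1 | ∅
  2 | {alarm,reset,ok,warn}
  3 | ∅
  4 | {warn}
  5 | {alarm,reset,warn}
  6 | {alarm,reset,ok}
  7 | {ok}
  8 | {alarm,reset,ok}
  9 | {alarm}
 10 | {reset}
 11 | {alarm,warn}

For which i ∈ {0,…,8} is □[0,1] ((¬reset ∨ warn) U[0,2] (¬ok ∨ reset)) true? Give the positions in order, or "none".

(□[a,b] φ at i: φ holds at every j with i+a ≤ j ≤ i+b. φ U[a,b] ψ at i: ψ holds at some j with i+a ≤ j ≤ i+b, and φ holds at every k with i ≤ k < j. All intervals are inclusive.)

0, 1, 2, 3, 4, 5, 6, 7, 8

Evaluate at each i in [0,8]:
  i=0: ✓ (all of [0,1])
  i=1: ✓ (all of [1,2])
  i=2: ✓ (all of [2,3])
  i=3: ✓ (all of [3,4])
  i=4: ✓ (all of [4,5])
  i=5: ✓ (all of [5,6])
  i=6: ✓ (all of [6,7])
  i=7: ✓ (all of [7,8])
  i=8: ✓ (all of [8,9])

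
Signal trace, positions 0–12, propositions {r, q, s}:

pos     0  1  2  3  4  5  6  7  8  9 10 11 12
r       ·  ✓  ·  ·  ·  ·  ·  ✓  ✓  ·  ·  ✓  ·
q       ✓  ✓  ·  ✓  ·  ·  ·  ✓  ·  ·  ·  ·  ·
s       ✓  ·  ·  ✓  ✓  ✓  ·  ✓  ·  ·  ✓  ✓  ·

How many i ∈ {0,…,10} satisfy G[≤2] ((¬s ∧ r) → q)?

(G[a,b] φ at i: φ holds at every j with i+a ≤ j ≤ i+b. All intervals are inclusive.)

Evaluate at each i in [0,10]:
  i=0: ✓ (all of [0,2])
  i=1: ✓ (all of [1,3])
  i=2: ✓ (all of [2,4])
  i=3: ✓ (all of [3,5])
  i=4: ✓ (all of [4,6])
  i=5: ✓ (all of [5,7])
  i=6: ✗ (fails at j=8)
  i=7: ✗ (fails at j=8)
  i=8: ✗ (fails at j=8)
  i=9: ✓ (all of [9,11])
  i=10: ✓ (all of [10,12])
Positions where it holds: {0, 1, 2, 3, 4, 5, 9, 10} → 8.

8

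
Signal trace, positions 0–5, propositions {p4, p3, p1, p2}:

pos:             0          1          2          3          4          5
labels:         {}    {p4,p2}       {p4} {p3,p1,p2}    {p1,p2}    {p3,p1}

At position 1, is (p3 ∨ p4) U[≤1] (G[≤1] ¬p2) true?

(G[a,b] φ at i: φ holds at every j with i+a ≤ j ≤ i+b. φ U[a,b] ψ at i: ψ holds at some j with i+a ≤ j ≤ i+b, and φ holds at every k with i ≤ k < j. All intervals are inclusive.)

Need some j in [1,2] with G[≤1] ¬p2, and (p3 ∨ p4) at every k in [1,j-1].
  j=1: G[≤1] ¬p2 — fails at 1.
  j=2: G[≤1] ¬p2 — fails at 3.
No j in the window works → until fails.

Does not hold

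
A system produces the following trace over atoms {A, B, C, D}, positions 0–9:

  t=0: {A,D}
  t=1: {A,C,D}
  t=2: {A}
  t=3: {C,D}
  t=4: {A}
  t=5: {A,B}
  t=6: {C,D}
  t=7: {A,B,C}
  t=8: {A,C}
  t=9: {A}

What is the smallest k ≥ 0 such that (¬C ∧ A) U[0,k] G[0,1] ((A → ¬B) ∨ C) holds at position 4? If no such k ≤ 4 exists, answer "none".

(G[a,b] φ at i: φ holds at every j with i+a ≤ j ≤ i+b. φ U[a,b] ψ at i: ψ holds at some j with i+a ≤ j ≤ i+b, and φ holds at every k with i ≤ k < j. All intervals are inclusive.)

2

Need earliest j ≥ 4 with G[0,1] ((A → ¬B) ∨ C), and (¬C ∧ A) at every k in [4,j-1].
  j=4: rhs fails.
  j=5: rhs fails.
  j=6: rhs holds; lhs holds on [4,5]. k = 2.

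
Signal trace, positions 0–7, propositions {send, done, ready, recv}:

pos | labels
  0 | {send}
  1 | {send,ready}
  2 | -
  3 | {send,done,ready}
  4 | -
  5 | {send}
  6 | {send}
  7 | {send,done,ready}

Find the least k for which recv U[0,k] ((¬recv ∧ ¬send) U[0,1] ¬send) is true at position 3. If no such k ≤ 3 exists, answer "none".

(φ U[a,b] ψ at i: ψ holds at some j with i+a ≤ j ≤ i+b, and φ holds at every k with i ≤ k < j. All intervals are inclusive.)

none

Need earliest j ≥ 3 with ((¬recv ∧ ¬send) U[0,1] ¬send), and recv at every k in [3,j-1].
  j=3: rhs fails.
  j=4: rhs holds but lhs fails at k=3.
  j=5: rhs fails.
  j=6: rhs fails.
No witness within the range → none.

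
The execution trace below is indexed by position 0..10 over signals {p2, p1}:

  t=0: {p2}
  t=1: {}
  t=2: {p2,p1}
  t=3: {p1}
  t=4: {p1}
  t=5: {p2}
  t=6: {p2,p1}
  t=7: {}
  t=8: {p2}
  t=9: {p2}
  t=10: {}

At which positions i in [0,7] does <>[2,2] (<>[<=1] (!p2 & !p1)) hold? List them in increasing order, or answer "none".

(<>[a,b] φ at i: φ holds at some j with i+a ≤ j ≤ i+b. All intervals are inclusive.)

4, 5, 7

Evaluate at each i in [0,7]:
  i=0: ✗ (none in [2,2])
  i=1: ✗ (none in [3,3])
  i=2: ✗ (none in [4,4])
  i=3: ✗ (none in [5,5])
  i=4: ✓ (witness j=6)
  i=5: ✓ (witness j=7)
  i=6: ✗ (none in [8,8])
  i=7: ✓ (witness j=9)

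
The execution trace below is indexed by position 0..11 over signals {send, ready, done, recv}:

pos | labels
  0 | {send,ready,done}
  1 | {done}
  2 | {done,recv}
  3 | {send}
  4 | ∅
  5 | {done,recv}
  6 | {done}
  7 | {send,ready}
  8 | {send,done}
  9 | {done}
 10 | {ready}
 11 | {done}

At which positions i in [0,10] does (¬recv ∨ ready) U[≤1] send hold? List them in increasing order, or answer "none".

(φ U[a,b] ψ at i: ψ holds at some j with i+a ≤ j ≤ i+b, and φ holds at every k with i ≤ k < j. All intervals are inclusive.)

Evaluate at each i in [0,10]:
  i=0: ✓ (rhs at j=0)
  i=1: ✗ (no rhs in [1,2])
  i=2: ✗ (lhs fails at k=2 before rhs at j=3)
  i=3: ✓ (rhs at j=3)
  i=4: ✗ (no rhs in [4,5])
  i=5: ✗ (no rhs in [5,6])
  i=6: ✓ (rhs at j=7; lhs holds on [6,6])
  i=7: ✓ (rhs at j=7)
  i=8: ✓ (rhs at j=8)
  i=9: ✗ (no rhs in [9,10])
  i=10: ✗ (no rhs in [10,11])

0, 3, 6, 7, 8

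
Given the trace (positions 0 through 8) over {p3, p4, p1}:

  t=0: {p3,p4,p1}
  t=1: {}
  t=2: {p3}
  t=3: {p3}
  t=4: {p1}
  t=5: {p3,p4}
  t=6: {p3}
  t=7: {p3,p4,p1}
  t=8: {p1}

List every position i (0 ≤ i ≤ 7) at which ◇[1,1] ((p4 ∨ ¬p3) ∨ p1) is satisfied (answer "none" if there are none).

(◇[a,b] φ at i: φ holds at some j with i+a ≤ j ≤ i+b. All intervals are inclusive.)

Evaluate at each i in [0,7]:
  i=0: ✓ (witness j=1)
  i=1: ✗ (none in [2,2])
  i=2: ✗ (none in [3,3])
  i=3: ✓ (witness j=4)
  i=4: ✓ (witness j=5)
  i=5: ✗ (none in [6,6])
  i=6: ✓ (witness j=7)
  i=7: ✓ (witness j=8)

0, 3, 4, 6, 7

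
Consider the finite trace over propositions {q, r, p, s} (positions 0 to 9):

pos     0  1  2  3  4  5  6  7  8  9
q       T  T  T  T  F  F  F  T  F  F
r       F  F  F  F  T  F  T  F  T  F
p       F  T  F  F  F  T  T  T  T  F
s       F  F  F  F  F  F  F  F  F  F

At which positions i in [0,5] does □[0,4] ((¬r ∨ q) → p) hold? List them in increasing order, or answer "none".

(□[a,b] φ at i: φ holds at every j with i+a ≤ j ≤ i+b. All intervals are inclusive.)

4

Evaluate at each i in [0,5]:
  i=0: ✗ (fails at j=0)
  i=1: ✗ (fails at j=2)
  i=2: ✗ (fails at j=2)
  i=3: ✗ (fails at j=3)
  i=4: ✓ (all of [4,8])
  i=5: ✗ (fails at j=9)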